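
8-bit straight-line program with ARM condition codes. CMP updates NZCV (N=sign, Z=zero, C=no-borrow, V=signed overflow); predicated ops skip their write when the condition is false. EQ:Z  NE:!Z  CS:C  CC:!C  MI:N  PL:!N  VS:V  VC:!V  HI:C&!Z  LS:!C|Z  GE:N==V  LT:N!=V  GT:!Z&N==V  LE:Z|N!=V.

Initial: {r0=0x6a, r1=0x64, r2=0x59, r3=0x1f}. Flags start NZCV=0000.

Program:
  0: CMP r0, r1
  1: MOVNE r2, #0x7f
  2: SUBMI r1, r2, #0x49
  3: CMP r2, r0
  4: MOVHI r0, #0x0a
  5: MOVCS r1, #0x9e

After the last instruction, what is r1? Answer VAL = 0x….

VAL = 0x9e

0: ✓ CMP  NZCV=0010
1: ✓ MOVNE  r2←0x7f
2: · SUBMI
3: ✓ CMP  NZCV=0010
4: ✓ MOVHI  r0←0x0a
5: ✓ MOVCS  r1←0x9e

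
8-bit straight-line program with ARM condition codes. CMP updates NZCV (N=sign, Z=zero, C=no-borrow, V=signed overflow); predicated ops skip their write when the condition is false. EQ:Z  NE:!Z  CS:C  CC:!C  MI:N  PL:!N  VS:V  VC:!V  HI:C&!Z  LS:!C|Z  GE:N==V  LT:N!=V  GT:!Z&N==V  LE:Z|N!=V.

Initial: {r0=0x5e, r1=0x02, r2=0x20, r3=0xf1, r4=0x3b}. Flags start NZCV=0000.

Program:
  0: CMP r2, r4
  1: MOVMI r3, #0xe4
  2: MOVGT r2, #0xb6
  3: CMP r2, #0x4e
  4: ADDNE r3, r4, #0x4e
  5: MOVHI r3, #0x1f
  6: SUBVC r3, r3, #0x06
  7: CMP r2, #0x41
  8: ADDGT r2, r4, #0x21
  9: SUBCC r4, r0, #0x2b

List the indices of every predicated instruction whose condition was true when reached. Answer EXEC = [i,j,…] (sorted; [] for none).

[0] flags=1000 → (cmp)
[1] flags=1000 MI?T → r3=0xe4
[2] flags=1000 GT?F → skip
[3] flags=1000 → (cmp)
[4] flags=1000 NE?T → r3=0x89
[5] flags=1000 HI?F → skip
[6] flags=1000 VC?T → r3=0x83
[7] flags=1000 → (cmp)
[8] flags=1000 GT?F → skip
[9] flags=1000 CC?T → r4=0x33

EXEC = [1,4,6,9]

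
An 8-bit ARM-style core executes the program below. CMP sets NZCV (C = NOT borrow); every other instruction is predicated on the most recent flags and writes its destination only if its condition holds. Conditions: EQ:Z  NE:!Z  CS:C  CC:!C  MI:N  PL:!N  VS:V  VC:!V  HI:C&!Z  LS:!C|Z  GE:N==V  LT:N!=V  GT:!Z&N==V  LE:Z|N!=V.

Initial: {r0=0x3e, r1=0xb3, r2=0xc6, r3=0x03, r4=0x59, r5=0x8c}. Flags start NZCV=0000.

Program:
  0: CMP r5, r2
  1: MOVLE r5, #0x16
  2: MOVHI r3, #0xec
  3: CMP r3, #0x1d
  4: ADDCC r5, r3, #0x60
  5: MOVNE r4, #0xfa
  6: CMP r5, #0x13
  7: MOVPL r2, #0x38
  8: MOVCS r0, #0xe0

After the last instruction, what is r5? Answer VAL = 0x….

0: ✓ CMP  NZCV=1000
1: ✓ MOVLE  r5←0x16
2: · MOVHI
3: ✓ CMP  NZCV=1000
4: ✓ ADDCC  r5←0x63
5: ✓ MOVNE  r4←0xfa
6: ✓ CMP  NZCV=0010
7: ✓ MOVPL  r2←0x38
8: ✓ MOVCS  r0←0xe0

VAL = 0x63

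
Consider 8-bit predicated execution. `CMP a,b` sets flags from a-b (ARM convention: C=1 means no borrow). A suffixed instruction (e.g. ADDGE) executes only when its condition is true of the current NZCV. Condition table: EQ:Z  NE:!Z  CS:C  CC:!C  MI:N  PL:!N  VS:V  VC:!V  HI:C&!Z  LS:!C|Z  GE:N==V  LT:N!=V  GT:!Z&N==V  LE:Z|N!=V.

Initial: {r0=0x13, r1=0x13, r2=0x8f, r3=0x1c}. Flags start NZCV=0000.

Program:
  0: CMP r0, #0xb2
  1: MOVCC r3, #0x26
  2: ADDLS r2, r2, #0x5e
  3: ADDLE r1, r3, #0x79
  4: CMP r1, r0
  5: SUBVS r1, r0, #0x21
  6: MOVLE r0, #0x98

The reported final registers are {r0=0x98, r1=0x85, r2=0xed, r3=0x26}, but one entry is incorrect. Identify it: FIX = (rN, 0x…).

FIX = (r1, 0x13)

0: ✓ CMP  NZCV=0000
1: ✓ MOVCC  r3←0x26
2: ✓ ADDLS  r2←0xed
3: · ADDLE
4: ✓ CMP  NZCV=0110
5: · SUBVS
6: ✓ MOVLE  r0←0x98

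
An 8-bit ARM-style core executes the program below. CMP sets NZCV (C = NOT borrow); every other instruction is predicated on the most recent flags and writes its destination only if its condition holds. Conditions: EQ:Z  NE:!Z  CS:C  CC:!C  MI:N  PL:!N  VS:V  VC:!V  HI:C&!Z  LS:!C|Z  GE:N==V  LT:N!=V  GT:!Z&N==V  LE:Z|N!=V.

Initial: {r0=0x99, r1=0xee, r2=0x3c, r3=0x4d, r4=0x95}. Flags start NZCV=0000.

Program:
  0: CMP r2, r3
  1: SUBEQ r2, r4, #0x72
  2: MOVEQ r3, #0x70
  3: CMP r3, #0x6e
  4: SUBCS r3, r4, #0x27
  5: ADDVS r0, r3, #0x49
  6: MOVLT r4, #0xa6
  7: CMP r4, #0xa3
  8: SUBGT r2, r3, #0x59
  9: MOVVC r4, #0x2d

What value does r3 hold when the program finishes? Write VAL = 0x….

VAL = 0x4d

0: ✓ CMP  NZCV=1000
1: · SUBEQ
2: · MOVEQ
3: ✓ CMP  NZCV=1000
4: · SUBCS
5: · ADDVS
6: ✓ MOVLT  r4←0xa6
7: ✓ CMP  NZCV=0010
8: ✓ SUBGT  r2←0xf4
9: ✓ MOVVC  r4←0x2d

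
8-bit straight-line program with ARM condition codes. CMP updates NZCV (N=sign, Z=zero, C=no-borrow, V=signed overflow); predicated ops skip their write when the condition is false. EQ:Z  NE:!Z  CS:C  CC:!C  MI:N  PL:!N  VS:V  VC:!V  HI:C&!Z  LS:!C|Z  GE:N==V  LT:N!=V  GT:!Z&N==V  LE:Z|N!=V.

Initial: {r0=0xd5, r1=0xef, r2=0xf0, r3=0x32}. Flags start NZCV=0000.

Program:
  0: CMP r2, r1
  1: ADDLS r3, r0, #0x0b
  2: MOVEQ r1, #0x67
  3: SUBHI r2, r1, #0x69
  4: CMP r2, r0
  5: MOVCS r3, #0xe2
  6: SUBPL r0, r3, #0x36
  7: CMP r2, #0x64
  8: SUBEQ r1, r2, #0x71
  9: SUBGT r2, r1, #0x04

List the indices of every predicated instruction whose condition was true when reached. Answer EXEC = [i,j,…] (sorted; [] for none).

EXEC = [3]

[0] flags=0010 → (cmp)
[1] flags=0010 LS?F → skip
[2] flags=0010 EQ?F → skip
[3] flags=0010 HI?T → r2=0x86
[4] flags=1000 → (cmp)
[5] flags=1000 CS?F → skip
[6] flags=1000 PL?F → skip
[7] flags=0011 → (cmp)
[8] flags=0011 EQ?F → skip
[9] flags=0011 GT?F → skip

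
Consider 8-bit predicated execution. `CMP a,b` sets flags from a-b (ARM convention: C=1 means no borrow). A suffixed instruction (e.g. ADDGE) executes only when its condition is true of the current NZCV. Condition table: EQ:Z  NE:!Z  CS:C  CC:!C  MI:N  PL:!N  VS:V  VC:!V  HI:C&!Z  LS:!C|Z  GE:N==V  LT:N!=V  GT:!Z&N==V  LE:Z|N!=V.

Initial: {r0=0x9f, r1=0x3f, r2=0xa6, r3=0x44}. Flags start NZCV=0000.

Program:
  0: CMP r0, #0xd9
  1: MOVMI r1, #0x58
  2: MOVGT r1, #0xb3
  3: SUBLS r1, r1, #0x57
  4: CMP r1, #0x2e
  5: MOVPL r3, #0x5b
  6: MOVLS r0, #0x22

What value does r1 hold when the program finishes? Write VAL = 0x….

[0] flags=1000 → (cmp)
[1] flags=1000 MI?T → r1=0x58
[2] flags=1000 GT?F → skip
[3] flags=1000 LS?T → r1=0x01
[4] flags=1000 → (cmp)
[5] flags=1000 PL?F → skip
[6] flags=1000 LS?T → r0=0x22

VAL = 0x01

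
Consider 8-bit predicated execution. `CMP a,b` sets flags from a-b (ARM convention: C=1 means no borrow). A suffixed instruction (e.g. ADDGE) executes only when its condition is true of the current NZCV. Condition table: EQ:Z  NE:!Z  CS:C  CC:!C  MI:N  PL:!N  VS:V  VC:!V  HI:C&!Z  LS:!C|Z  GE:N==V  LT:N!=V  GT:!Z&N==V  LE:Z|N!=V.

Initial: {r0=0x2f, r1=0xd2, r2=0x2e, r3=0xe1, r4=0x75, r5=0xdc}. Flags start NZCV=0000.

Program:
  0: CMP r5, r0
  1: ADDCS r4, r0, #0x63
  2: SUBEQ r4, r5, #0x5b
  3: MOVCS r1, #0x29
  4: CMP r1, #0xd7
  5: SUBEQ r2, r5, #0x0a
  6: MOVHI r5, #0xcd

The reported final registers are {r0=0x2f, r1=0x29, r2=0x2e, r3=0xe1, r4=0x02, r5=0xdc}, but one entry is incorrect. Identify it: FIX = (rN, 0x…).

[0] flags=1010 → (cmp)
[1] flags=1010 CS?T → r4=0x92
[2] flags=1010 EQ?F → skip
[3] flags=1010 CS?T → r1=0x29
[4] flags=0000 → (cmp)
[5] flags=0000 EQ?F → skip
[6] flags=0000 HI?F → skip

FIX = (r4, 0x92)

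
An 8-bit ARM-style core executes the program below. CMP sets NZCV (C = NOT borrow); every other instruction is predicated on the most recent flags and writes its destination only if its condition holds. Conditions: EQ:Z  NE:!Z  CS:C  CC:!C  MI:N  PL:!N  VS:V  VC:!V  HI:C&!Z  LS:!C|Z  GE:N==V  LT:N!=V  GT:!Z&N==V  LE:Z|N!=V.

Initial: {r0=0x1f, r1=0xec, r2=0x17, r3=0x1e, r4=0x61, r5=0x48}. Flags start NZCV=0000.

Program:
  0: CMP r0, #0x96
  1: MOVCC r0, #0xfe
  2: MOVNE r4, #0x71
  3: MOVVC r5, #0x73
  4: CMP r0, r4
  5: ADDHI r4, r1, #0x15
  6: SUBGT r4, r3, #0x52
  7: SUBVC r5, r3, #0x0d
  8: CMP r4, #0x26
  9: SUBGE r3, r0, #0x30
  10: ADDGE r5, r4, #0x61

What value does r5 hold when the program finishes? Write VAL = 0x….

0: ✓ CMP  NZCV=1001
1: ✓ MOVCC  r0←0xfe
2: ✓ MOVNE  r4←0x71
3: · MOVVC
4: ✓ CMP  NZCV=1010
5: ✓ ADDHI  r4←0x01
6: · SUBGT
7: ✓ SUBVC  r5←0x11
8: ✓ CMP  NZCV=1000
9: · SUBGE
10: · ADDGE

VAL = 0x11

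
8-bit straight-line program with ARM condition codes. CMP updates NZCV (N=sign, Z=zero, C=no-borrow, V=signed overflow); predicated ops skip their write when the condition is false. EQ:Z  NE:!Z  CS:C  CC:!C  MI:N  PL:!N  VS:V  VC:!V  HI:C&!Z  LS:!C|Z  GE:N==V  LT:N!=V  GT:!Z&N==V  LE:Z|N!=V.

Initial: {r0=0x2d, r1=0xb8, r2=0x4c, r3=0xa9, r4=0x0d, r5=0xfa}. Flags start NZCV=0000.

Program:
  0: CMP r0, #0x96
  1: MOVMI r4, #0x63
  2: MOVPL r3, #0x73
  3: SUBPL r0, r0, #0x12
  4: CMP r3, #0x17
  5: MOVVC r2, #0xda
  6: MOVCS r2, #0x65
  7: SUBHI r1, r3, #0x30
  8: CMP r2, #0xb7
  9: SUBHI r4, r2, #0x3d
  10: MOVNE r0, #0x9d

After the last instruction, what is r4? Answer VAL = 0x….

VAL = 0x63

0: ✓ CMP  NZCV=1001
1: ✓ MOVMI  r4←0x63
2: · MOVPL
3: · SUBPL
4: ✓ CMP  NZCV=1010
5: ✓ MOVVC  r2←0xda
6: ✓ MOVCS  r2←0x65
7: ✓ SUBHI  r1←0x79
8: ✓ CMP  NZCV=1001
9: · SUBHI
10: ✓ MOVNE  r0←0x9d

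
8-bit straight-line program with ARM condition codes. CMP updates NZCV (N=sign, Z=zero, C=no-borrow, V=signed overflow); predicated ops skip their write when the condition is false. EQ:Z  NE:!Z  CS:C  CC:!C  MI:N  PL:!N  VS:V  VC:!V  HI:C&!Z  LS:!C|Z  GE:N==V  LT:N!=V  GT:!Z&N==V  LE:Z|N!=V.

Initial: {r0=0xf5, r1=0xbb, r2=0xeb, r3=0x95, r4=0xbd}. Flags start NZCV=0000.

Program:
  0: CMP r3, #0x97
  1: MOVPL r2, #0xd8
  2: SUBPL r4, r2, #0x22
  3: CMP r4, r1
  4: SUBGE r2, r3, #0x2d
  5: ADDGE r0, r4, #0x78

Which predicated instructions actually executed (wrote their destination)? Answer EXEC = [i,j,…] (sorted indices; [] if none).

[0] flags=1000 → (cmp)
[1] flags=1000 PL?F → skip
[2] flags=1000 PL?F → skip
[3] flags=0010 → (cmp)
[4] flags=0010 GE?T → r2=0x68
[5] flags=0010 GE?T → r0=0x35

EXEC = [4,5]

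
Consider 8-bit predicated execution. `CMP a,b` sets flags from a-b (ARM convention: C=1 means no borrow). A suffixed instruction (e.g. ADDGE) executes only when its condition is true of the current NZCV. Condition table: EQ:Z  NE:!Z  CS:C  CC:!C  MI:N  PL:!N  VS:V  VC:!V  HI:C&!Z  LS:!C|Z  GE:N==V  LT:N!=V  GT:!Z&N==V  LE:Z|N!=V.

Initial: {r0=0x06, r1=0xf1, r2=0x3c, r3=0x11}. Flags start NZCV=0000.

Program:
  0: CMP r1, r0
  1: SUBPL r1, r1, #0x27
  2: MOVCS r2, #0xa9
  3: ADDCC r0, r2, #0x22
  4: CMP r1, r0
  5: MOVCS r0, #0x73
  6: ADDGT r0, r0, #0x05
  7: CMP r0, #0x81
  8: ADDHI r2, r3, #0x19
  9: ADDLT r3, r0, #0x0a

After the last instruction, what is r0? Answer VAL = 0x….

[0] flags=1010 → (cmp)
[1] flags=1010 PL?F → skip
[2] flags=1010 CS?T → r2=0xa9
[3] flags=1010 CC?F → skip
[4] flags=1010 → (cmp)
[5] flags=1010 CS?T → r0=0x73
[6] flags=1010 GT?F → skip
[7] flags=1001 → (cmp)
[8] flags=1001 HI?F → skip
[9] flags=1001 LT?F → skip

VAL = 0x73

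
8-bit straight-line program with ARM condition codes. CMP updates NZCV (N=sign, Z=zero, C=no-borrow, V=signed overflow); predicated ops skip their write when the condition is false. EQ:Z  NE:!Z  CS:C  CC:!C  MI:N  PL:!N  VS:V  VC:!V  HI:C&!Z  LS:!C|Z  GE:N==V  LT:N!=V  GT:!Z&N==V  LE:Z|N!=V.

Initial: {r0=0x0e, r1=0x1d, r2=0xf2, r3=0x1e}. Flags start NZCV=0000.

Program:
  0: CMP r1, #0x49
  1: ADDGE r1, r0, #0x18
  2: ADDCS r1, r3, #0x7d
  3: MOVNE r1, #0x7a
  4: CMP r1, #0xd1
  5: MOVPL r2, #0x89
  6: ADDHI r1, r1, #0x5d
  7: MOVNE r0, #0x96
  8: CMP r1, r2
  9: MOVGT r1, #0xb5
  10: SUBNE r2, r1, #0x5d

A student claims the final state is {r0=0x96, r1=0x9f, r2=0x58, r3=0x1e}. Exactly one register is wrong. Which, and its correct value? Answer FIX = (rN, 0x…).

0: ✓ CMP  NZCV=1000
1: · ADDGE
2: · ADDCS
3: ✓ MOVNE  r1←0x7a
4: ✓ CMP  NZCV=1001
5: · MOVPL
6: · ADDHI
7: ✓ MOVNE  r0←0x96
8: ✓ CMP  NZCV=1001
9: ✓ MOVGT  r1←0xb5
10: ✓ SUBNE  r2←0x58

FIX = (r1, 0xb5)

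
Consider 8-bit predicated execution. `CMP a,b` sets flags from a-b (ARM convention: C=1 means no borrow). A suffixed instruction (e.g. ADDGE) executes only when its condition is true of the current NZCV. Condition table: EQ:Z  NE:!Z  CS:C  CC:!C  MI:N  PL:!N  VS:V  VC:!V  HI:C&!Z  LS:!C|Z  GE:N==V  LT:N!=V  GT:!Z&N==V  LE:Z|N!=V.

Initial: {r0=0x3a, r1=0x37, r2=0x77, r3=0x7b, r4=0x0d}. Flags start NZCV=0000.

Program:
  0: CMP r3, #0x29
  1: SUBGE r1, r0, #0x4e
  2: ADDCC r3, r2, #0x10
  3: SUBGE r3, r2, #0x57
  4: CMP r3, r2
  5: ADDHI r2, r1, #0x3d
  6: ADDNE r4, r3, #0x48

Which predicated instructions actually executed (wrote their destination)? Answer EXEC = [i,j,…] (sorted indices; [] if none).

[0] flags=0010 → (cmp)
[1] flags=0010 GE?T → r1=0xec
[2] flags=0010 CC?F → skip
[3] flags=0010 GE?T → r3=0x20
[4] flags=1000 → (cmp)
[5] flags=1000 HI?F → skip
[6] flags=1000 NE?T → r4=0x68

EXEC = [1,3,6]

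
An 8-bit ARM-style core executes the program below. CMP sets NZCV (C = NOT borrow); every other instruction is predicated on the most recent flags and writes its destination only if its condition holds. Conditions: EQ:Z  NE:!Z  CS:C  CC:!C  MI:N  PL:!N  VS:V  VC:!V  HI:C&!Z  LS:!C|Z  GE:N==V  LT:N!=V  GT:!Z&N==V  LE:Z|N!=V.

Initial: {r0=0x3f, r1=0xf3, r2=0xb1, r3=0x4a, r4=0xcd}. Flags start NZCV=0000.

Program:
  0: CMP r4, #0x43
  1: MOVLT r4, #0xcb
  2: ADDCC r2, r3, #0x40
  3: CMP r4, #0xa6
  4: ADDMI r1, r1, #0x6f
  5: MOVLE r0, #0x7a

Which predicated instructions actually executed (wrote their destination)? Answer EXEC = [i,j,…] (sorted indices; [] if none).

EXEC = [1]

0: ✓ CMP  NZCV=1010
1: ✓ MOVLT  r4←0xcb
2: · ADDCC
3: ✓ CMP  NZCV=0010
4: · ADDMI
5: · MOVLE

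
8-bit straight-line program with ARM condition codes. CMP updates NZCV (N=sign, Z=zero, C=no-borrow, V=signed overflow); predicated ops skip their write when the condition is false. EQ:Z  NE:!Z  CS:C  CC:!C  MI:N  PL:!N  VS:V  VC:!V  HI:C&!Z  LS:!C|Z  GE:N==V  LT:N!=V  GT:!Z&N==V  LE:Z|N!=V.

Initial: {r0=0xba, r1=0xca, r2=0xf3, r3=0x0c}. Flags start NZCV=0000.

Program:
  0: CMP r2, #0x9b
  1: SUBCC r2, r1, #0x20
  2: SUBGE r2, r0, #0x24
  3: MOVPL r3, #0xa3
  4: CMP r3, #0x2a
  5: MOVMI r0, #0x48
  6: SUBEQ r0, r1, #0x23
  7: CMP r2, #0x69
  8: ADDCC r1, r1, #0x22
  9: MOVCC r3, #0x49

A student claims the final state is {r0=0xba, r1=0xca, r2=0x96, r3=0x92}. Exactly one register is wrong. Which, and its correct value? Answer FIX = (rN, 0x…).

0: ✓ CMP  NZCV=0010
1: · SUBCC
2: ✓ SUBGE  r2←0x96
3: ✓ MOVPL  r3←0xa3
4: ✓ CMP  NZCV=0011
5: · MOVMI
6: · SUBEQ
7: ✓ CMP  NZCV=0011
8: · ADDCC
9: · MOVCC

FIX = (r3, 0xa3)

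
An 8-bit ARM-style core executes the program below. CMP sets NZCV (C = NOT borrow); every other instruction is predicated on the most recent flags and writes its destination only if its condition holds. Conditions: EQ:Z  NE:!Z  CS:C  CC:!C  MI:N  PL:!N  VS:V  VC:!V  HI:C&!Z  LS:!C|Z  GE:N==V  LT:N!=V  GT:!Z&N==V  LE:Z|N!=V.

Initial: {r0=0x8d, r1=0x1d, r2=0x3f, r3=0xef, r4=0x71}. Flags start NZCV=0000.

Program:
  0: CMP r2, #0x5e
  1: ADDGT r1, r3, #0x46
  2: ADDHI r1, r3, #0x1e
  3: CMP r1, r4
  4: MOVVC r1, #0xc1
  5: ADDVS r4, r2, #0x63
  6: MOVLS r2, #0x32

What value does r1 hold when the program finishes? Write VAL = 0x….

VAL = 0xc1

[0] flags=1000 → (cmp)
[1] flags=1000 GT?F → skip
[2] flags=1000 HI?F → skip
[3] flags=1000 → (cmp)
[4] flags=1000 VC?T → r1=0xc1
[5] flags=1000 VS?F → skip
[6] flags=1000 LS?T → r2=0x32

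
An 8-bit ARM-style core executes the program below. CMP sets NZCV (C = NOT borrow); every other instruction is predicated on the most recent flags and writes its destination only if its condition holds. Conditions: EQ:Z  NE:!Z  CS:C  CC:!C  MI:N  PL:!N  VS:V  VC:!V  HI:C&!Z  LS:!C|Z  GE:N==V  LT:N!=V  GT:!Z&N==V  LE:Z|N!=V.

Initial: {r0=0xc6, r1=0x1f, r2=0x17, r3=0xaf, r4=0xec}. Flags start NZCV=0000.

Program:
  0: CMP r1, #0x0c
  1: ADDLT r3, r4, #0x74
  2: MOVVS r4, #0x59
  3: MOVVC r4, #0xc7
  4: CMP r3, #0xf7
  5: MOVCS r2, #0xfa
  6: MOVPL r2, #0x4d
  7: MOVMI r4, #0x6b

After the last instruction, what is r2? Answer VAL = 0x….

VAL = 0x17

0: ✓ CMP  NZCV=0010
1: · ADDLT
2: · MOVVS
3: ✓ MOVVC  r4←0xc7
4: ✓ CMP  NZCV=1000
5: · MOVCS
6: · MOVPL
7: ✓ MOVMI  r4←0x6b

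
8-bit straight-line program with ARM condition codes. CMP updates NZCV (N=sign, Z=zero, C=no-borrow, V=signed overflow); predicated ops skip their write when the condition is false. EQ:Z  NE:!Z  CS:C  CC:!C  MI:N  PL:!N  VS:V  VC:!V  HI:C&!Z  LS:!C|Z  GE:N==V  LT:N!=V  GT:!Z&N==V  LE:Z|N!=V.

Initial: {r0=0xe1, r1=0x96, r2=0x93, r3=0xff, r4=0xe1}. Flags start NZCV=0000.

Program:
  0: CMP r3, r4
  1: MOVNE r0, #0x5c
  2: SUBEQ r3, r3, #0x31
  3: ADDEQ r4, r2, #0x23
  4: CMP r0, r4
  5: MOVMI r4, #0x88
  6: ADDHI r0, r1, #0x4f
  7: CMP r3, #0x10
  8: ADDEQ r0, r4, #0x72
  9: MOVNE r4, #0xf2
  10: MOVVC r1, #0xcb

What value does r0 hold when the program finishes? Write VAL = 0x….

VAL = 0x5c

[0] flags=0010 → (cmp)
[1] flags=0010 NE?T → r0=0x5c
[2] flags=0010 EQ?F → skip
[3] flags=0010 EQ?F → skip
[4] flags=0000 → (cmp)
[5] flags=0000 MI?F → skip
[6] flags=0000 HI?F → skip
[7] flags=1010 → (cmp)
[8] flags=1010 EQ?F → skip
[9] flags=1010 NE?T → r4=0xf2
[10] flags=1010 VC?T → r1=0xcb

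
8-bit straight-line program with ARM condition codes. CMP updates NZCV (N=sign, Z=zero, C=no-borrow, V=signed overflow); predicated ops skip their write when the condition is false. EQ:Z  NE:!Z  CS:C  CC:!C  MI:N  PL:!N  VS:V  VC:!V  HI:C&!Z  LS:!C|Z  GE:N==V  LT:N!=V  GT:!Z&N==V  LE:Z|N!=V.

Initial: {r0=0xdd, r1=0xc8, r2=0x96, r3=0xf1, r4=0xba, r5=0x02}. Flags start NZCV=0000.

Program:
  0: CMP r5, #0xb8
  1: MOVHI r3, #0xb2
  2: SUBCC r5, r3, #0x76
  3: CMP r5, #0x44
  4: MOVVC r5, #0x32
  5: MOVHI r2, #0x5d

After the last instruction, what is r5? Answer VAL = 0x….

0: ✓ CMP  NZCV=0000
1: · MOVHI
2: ✓ SUBCC  r5←0x7b
3: ✓ CMP  NZCV=0010
4: ✓ MOVVC  r5←0x32
5: ✓ MOVHI  r2←0x5d

VAL = 0x32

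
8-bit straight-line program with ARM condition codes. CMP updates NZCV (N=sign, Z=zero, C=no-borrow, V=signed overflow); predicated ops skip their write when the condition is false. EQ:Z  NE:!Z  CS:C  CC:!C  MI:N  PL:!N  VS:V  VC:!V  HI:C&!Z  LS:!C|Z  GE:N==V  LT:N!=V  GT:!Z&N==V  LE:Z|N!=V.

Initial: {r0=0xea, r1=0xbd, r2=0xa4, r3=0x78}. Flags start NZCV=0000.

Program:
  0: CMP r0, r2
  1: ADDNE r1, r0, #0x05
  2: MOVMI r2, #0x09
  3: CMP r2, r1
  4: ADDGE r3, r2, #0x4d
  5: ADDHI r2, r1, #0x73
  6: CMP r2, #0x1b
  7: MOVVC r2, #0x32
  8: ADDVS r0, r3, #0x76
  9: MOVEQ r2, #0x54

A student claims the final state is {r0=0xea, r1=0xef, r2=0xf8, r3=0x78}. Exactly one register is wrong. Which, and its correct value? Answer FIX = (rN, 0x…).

FIX = (r2, 0x32)

0: ✓ CMP  NZCV=0010
1: ✓ ADDNE  r1←0xef
2: · MOVMI
3: ✓ CMP  NZCV=1000
4: · ADDGE
5: · ADDHI
6: ✓ CMP  NZCV=1010
7: ✓ MOVVC  r2←0x32
8: · ADDVS
9: · MOVEQ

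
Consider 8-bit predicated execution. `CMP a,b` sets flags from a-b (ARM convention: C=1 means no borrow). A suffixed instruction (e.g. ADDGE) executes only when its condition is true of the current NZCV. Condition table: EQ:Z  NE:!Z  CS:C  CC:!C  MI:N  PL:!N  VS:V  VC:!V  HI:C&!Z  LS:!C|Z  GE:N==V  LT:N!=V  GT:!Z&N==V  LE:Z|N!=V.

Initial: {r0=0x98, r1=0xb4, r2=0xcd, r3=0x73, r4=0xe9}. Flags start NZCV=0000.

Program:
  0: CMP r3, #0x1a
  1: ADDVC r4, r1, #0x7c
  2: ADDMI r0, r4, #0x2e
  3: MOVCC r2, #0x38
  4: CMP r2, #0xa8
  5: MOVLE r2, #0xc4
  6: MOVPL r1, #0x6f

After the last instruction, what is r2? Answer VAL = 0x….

[0] flags=0010 → (cmp)
[1] flags=0010 VC?T → r4=0x30
[2] flags=0010 MI?F → skip
[3] flags=0010 CC?F → skip
[4] flags=0010 → (cmp)
[5] flags=0010 LE?F → skip
[6] flags=0010 PL?T → r1=0x6f

VAL = 0xcd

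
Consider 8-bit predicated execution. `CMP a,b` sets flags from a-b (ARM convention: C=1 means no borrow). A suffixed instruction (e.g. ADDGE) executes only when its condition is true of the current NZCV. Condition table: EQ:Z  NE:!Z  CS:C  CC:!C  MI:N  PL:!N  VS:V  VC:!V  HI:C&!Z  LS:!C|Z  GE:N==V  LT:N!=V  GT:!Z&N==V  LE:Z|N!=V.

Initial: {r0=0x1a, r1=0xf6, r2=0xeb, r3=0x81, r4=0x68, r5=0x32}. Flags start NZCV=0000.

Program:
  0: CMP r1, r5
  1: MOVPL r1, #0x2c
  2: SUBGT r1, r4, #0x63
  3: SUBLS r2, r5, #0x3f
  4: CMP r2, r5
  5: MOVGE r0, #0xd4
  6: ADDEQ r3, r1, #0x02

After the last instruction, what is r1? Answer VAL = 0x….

VAL = 0xf6

[0] flags=1010 → (cmp)
[1] flags=1010 PL?F → skip
[2] flags=1010 GT?F → skip
[3] flags=1010 LS?F → skip
[4] flags=1010 → (cmp)
[5] flags=1010 GE?F → skip
[6] flags=1010 EQ?F → skip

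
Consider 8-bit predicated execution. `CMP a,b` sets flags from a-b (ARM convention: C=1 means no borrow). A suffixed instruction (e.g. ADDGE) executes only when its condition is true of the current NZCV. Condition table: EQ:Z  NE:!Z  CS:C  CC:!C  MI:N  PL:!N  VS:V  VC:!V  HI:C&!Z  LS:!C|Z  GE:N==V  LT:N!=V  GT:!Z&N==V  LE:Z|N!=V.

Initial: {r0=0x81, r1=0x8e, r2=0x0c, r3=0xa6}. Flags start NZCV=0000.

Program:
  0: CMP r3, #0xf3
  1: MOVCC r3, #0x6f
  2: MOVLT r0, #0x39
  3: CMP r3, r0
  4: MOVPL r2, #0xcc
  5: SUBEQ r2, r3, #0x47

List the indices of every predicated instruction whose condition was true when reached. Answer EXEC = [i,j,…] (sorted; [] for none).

0: ✓ CMP  NZCV=1000
1: ✓ MOVCC  r3←0x6f
2: ✓ MOVLT  r0←0x39
3: ✓ CMP  NZCV=0010
4: ✓ MOVPL  r2←0xcc
5: · SUBEQ

EXEC = [1,2,4]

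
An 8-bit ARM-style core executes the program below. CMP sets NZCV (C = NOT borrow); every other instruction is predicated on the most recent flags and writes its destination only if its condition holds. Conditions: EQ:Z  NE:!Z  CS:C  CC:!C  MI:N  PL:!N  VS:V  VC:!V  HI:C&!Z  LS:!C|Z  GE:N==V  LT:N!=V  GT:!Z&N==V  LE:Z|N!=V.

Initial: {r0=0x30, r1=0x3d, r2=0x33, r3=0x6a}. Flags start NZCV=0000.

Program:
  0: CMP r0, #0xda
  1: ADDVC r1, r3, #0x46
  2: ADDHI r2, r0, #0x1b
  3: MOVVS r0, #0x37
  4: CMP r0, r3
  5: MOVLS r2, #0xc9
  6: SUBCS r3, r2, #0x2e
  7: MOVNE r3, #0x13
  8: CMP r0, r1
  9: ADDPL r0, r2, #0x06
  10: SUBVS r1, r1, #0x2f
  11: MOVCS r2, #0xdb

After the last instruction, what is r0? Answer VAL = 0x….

0: ✓ CMP  NZCV=0000
1: ✓ ADDVC  r1←0xb0
2: · ADDHI
3: · MOVVS
4: ✓ CMP  NZCV=1000
5: ✓ MOVLS  r2←0xc9
6: · SUBCS
7: ✓ MOVNE  r3←0x13
8: ✓ CMP  NZCV=1001
9: · ADDPL
10: ✓ SUBVS  r1←0x81
11: · MOVCS

VAL = 0x30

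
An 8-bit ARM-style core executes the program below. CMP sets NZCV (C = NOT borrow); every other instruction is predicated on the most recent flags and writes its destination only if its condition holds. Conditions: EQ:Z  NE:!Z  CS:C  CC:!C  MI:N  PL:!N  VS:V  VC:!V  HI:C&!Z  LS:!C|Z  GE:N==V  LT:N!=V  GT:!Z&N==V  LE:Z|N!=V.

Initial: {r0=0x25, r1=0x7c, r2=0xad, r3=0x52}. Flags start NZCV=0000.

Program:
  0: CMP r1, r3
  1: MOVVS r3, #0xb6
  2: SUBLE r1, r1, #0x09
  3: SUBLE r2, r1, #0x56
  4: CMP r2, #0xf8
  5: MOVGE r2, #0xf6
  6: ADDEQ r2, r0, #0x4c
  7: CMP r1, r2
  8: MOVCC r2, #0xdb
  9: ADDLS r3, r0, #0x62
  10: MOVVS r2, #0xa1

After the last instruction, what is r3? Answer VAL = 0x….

VAL = 0x87

[0] flags=0010 → (cmp)
[1] flags=0010 VS?F → skip
[2] flags=0010 LE?F → skip
[3] flags=0010 LE?F → skip
[4] flags=1000 → (cmp)
[5] flags=1000 GE?F → skip
[6] flags=1000 EQ?F → skip
[7] flags=1001 → (cmp)
[8] flags=1001 CC?T → r2=0xdb
[9] flags=1001 LS?T → r3=0x87
[10] flags=1001 VS?T → r2=0xa1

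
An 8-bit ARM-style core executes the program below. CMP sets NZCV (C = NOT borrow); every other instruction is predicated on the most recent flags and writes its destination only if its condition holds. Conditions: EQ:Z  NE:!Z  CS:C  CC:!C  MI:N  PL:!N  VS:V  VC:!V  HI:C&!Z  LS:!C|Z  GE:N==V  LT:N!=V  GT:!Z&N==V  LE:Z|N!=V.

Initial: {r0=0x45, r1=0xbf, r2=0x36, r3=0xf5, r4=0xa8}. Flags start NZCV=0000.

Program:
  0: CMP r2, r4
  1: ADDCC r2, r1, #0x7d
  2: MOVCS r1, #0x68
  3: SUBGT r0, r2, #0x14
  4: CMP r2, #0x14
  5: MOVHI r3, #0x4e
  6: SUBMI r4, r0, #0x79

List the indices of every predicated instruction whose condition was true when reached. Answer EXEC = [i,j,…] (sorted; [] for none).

[0] flags=1001 → (cmp)
[1] flags=1001 CC?T → r2=0x3c
[2] flags=1001 CS?F → skip
[3] flags=1001 GT?T → r0=0x28
[4] flags=0010 → (cmp)
[5] flags=0010 HI?T → r3=0x4e
[6] flags=0010 MI?F → skip

EXEC = [1,3,5]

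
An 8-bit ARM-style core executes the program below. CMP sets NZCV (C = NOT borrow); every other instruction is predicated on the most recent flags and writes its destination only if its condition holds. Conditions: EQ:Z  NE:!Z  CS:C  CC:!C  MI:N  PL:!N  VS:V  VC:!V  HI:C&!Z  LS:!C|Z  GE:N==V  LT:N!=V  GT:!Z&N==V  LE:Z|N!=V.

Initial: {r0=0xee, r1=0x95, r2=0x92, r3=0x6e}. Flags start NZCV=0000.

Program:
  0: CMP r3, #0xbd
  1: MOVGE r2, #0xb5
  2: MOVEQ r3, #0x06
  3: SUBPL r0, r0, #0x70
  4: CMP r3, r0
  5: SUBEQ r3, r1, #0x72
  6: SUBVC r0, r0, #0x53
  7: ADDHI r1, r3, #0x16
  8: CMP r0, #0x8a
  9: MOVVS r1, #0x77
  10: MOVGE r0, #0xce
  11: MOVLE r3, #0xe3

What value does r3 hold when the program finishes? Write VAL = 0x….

0: ✓ CMP  NZCV=1001
1: ✓ MOVGE  r2←0xb5
2: · MOVEQ
3: · SUBPL
4: ✓ CMP  NZCV=1001
5: · SUBEQ
6: · SUBVC
7: · ADDHI
8: ✓ CMP  NZCV=0010
9: · MOVVS
10: ✓ MOVGE  r0←0xce
11: · MOVLE

VAL = 0x6e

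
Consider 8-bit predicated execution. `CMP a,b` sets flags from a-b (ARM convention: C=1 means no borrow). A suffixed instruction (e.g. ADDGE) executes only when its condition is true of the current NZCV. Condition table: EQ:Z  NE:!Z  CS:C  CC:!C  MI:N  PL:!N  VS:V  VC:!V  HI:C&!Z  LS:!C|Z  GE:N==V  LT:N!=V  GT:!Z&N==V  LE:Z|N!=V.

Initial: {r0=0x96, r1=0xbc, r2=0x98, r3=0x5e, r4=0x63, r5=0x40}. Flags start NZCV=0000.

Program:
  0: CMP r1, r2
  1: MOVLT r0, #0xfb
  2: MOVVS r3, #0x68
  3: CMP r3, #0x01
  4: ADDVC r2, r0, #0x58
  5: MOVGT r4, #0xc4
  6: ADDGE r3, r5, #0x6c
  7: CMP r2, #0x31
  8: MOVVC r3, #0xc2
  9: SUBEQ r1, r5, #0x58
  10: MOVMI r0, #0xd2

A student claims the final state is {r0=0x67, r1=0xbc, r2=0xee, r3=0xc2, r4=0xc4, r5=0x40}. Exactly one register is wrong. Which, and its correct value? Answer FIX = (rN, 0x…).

FIX = (r0, 0xd2)

[0] flags=0010 → (cmp)
[1] flags=0010 LT?F → skip
[2] flags=0010 VS?F → skip
[3] flags=0010 → (cmp)
[4] flags=0010 VC?T → r2=0xee
[5] flags=0010 GT?T → r4=0xc4
[6] flags=0010 GE?T → r3=0xac
[7] flags=1010 → (cmp)
[8] flags=1010 VC?T → r3=0xc2
[9] flags=1010 EQ?F → skip
[10] flags=1010 MI?T → r0=0xd2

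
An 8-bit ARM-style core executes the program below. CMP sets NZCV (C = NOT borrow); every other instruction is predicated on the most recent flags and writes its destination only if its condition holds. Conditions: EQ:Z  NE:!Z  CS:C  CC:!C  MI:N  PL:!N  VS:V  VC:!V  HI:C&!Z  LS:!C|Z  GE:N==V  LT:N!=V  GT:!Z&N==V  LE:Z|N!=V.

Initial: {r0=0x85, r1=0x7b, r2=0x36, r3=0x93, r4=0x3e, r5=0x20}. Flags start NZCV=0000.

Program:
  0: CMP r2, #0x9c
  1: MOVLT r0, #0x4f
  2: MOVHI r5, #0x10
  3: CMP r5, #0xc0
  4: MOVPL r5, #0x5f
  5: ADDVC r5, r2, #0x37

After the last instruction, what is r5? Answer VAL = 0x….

0: ✓ CMP  NZCV=1001
1: · MOVLT
2: · MOVHI
3: ✓ CMP  NZCV=0000
4: ✓ MOVPL  r5←0x5f
5: ✓ ADDVC  r5←0x6d

VAL = 0x6d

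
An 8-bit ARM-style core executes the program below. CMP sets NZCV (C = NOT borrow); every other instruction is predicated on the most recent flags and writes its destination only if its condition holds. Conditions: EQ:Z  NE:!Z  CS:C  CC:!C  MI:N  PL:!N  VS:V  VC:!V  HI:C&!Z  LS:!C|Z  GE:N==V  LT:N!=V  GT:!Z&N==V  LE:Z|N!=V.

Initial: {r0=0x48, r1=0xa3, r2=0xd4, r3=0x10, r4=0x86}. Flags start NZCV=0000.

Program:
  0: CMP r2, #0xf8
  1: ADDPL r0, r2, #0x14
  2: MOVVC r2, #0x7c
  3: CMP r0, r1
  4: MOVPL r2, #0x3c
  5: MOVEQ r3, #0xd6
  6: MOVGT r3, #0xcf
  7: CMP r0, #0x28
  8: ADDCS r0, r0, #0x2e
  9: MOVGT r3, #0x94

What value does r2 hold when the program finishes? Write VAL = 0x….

VAL = 0x7c

0: ✓ CMP  NZCV=1000
1: · ADDPL
2: ✓ MOVVC  r2←0x7c
3: ✓ CMP  NZCV=1001
4: · MOVPL
5: · MOVEQ
6: ✓ MOVGT  r3←0xcf
7: ✓ CMP  NZCV=0010
8: ✓ ADDCS  r0←0x76
9: ✓ MOVGT  r3←0x94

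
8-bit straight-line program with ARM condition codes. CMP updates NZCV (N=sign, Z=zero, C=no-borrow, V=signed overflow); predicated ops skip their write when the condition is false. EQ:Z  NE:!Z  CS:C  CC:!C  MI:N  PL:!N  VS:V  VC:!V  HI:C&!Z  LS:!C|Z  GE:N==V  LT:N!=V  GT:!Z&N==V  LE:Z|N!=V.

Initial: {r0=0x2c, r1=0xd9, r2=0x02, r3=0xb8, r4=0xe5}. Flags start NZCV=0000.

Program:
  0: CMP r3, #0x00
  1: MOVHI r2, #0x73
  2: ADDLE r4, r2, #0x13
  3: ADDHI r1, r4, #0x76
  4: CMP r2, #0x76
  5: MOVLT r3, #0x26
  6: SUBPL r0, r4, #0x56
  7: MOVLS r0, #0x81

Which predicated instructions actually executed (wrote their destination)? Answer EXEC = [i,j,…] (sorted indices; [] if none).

EXEC = [1,2,3,5,7]

[0] flags=1010 → (cmp)
[1] flags=1010 HI?T → r2=0x73
[2] flags=1010 LE?T → r4=0x86
[3] flags=1010 HI?T → r1=0xfc
[4] flags=1000 → (cmp)
[5] flags=1000 LT?T → r3=0x26
[6] flags=1000 PL?F → skip
[7] flags=1000 LS?T → r0=0x81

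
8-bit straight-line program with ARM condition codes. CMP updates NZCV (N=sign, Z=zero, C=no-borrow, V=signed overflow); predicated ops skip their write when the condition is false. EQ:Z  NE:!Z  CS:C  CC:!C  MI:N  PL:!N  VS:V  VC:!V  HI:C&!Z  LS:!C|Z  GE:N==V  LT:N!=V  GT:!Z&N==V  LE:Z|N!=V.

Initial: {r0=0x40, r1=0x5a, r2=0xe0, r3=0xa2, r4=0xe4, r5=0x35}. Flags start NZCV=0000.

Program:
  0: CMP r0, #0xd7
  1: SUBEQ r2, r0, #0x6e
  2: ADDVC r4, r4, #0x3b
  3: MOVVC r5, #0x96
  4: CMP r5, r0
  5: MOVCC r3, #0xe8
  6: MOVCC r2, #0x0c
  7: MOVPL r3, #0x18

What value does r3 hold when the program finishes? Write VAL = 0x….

[0] flags=0000 → (cmp)
[1] flags=0000 EQ?F → skip
[2] flags=0000 VC?T → r4=0x1f
[3] flags=0000 VC?T → r5=0x96
[4] flags=0011 → (cmp)
[5] flags=0011 CC?F → skip
[6] flags=0011 CC?F → skip
[7] flags=0011 PL?T → r3=0x18

VAL = 0x18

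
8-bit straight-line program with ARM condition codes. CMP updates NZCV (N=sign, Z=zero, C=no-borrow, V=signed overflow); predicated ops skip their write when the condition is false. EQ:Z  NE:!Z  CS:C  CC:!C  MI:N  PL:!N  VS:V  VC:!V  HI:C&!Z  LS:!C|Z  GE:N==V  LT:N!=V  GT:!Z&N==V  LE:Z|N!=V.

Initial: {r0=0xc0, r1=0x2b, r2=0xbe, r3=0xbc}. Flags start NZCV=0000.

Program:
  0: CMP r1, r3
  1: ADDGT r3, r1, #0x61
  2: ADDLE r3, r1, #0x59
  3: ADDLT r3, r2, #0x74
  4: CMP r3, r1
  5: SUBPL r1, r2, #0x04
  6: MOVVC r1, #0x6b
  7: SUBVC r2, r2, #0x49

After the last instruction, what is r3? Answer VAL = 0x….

[0] flags=0000 → (cmp)
[1] flags=0000 GT?T → r3=0x8c
[2] flags=0000 LE?F → skip
[3] flags=0000 LT?F → skip
[4] flags=0011 → (cmp)
[5] flags=0011 PL?T → r1=0xba
[6] flags=0011 VC?F → skip
[7] flags=0011 VC?F → skip

VAL = 0x8c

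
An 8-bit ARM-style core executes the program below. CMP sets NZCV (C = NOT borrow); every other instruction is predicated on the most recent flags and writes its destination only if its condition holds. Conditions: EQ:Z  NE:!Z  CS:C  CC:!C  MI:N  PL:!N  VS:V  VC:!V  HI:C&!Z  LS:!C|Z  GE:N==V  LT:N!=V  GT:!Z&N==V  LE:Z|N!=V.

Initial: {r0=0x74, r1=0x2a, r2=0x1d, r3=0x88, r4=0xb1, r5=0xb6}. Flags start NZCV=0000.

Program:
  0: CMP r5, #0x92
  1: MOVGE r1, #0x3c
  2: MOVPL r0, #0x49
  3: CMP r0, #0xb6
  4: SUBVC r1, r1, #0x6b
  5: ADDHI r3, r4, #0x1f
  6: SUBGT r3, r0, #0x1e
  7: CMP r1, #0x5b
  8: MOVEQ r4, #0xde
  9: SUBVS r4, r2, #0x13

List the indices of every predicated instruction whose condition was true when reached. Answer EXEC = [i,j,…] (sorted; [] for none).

0: ✓ CMP  NZCV=0010
1: ✓ MOVGE  r1←0x3c
2: ✓ MOVPL  r0←0x49
3: ✓ CMP  NZCV=1001
4: · SUBVC
5: · ADDHI
6: ✓ SUBGT  r3←0x2b
7: ✓ CMP  NZCV=1000
8: · MOVEQ
9: · SUBVS

EXEC = [1,2,6]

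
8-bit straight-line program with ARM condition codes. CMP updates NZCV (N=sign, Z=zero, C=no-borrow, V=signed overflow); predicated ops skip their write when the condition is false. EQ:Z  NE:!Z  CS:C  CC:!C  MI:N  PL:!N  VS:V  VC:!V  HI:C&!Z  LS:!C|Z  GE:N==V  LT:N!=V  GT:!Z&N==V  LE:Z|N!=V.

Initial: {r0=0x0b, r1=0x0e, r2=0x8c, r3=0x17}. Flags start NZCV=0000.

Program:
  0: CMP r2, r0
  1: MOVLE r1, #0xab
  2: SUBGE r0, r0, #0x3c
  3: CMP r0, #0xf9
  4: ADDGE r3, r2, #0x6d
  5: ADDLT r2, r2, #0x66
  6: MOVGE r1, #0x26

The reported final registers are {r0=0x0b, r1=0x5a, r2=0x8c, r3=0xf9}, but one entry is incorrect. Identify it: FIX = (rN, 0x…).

FIX = (r1, 0x26)

0: ✓ CMP  NZCV=1010
1: ✓ MOVLE  r1←0xab
2: · SUBGE
3: ✓ CMP  NZCV=0000
4: ✓ ADDGE  r3←0xf9
5: · ADDLT
6: ✓ MOVGE  r1←0x26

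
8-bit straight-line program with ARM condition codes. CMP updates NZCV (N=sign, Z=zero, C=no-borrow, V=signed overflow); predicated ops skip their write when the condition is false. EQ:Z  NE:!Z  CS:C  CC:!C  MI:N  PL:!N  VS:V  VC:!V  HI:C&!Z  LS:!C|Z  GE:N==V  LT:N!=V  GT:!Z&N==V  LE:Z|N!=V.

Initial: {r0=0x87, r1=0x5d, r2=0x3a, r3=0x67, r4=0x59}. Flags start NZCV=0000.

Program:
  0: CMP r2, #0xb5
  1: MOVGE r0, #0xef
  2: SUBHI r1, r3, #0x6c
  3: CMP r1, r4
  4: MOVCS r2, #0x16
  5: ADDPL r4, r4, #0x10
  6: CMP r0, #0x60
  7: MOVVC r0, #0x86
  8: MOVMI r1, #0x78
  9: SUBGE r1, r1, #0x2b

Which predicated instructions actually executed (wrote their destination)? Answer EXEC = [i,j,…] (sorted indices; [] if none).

[0] flags=1001 → (cmp)
[1] flags=1001 GE?T → r0=0xef
[2] flags=1001 HI?F → skip
[3] flags=0010 → (cmp)
[4] flags=0010 CS?T → r2=0x16
[5] flags=0010 PL?T → r4=0x69
[6] flags=1010 → (cmp)
[7] flags=1010 VC?T → r0=0x86
[8] flags=1010 MI?T → r1=0x78
[9] flags=1010 GE?F → skip

EXEC = [1,4,5,7,8]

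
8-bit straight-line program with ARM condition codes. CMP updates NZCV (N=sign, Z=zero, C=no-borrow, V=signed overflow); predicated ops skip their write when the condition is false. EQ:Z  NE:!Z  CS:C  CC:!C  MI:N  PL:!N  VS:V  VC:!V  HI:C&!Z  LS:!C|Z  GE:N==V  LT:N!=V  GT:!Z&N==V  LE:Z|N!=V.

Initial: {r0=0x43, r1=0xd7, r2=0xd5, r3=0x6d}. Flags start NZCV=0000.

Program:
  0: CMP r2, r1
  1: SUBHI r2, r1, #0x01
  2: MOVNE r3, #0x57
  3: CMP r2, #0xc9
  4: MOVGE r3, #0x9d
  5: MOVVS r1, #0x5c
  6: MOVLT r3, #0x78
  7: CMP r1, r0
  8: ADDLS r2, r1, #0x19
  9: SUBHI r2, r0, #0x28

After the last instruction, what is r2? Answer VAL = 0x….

0: ✓ CMP  NZCV=1000
1: · SUBHI
2: ✓ MOVNE  r3←0x57
3: ✓ CMP  NZCV=0010
4: ✓ MOVGE  r3←0x9d
5: · MOVVS
6: · MOVLT
7: ✓ CMP  NZCV=1010
8: · ADDLS
9: ✓ SUBHI  r2←0x1b

VAL = 0x1b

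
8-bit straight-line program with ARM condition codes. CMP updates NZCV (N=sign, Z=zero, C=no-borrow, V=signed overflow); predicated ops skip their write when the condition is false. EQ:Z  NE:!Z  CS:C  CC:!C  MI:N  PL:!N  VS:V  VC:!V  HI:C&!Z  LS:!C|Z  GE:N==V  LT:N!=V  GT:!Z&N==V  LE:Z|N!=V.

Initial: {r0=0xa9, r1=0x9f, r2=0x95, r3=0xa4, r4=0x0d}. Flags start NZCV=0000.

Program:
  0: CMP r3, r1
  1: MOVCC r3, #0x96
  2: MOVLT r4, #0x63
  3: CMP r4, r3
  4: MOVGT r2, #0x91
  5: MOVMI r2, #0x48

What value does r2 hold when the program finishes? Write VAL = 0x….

VAL = 0x91

[0] flags=0010 → (cmp)
[1] flags=0010 CC?F → skip
[2] flags=0010 LT?F → skip
[3] flags=0000 → (cmp)
[4] flags=0000 GT?T → r2=0x91
[5] flags=0000 MI?F → skip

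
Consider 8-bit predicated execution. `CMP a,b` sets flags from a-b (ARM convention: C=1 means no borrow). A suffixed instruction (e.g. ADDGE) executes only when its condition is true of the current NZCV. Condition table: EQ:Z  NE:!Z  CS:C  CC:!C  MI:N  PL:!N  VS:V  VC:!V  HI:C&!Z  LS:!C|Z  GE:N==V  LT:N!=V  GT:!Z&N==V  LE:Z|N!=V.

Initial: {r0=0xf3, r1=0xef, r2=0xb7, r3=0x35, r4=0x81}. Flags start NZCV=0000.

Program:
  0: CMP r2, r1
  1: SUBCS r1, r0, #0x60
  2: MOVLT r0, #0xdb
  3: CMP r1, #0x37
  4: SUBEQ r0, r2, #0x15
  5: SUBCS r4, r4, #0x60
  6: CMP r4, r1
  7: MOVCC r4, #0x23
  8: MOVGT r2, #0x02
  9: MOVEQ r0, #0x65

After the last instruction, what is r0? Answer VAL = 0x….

[0] flags=1000 → (cmp)
[1] flags=1000 CS?F → skip
[2] flags=1000 LT?T → r0=0xdb
[3] flags=1010 → (cmp)
[4] flags=1010 EQ?F → skip
[5] flags=1010 CS?T → r4=0x21
[6] flags=0000 → (cmp)
[7] flags=0000 CC?T → r4=0x23
[8] flags=0000 GT?T → r2=0x02
[9] flags=0000 EQ?F → skip

VAL = 0xdb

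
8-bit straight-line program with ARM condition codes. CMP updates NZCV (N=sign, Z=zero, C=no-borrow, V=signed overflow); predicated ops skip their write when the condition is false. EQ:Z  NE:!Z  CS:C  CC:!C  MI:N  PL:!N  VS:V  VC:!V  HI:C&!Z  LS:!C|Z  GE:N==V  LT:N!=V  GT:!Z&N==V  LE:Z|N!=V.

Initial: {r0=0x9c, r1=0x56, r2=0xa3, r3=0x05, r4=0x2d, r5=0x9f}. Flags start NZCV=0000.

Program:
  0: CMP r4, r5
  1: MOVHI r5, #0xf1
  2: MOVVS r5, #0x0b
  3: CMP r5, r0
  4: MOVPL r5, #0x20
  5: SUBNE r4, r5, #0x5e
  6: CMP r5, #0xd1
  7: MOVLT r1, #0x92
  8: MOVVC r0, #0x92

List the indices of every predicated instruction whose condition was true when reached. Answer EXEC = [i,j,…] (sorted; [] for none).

EXEC = [2,4,5,8]

0: ✓ CMP  NZCV=1001
1: · MOVHI
2: ✓ MOVVS  r5←0x0b
3: ✓ CMP  NZCV=0000
4: ✓ MOVPL  r5←0x20
5: ✓ SUBNE  r4←0xc2
6: ✓ CMP  NZCV=0000
7: · MOVLT
8: ✓ MOVVC  r0←0x92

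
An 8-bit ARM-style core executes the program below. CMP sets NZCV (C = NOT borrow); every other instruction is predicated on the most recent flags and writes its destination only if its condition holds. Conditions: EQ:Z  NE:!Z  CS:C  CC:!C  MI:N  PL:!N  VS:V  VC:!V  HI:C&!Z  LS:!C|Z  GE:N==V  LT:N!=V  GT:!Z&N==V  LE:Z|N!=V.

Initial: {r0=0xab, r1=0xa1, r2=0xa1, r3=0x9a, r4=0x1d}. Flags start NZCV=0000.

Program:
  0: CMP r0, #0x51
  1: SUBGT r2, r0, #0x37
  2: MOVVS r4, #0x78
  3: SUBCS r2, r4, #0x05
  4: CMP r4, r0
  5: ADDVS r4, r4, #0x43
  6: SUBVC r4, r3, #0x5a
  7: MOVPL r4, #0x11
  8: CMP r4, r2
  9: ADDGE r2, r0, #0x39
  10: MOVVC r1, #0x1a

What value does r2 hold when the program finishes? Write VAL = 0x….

VAL = 0x73

[0] flags=0011 → (cmp)
[1] flags=0011 GT?F → skip
[2] flags=0011 VS?T → r4=0x78
[3] flags=0011 CS?T → r2=0x73
[4] flags=1001 → (cmp)
[5] flags=1001 VS?T → r4=0xbb
[6] flags=1001 VC?F → skip
[7] flags=1001 PL?F → skip
[8] flags=0011 → (cmp)
[9] flags=0011 GE?F → skip
[10] flags=0011 VC?F → skip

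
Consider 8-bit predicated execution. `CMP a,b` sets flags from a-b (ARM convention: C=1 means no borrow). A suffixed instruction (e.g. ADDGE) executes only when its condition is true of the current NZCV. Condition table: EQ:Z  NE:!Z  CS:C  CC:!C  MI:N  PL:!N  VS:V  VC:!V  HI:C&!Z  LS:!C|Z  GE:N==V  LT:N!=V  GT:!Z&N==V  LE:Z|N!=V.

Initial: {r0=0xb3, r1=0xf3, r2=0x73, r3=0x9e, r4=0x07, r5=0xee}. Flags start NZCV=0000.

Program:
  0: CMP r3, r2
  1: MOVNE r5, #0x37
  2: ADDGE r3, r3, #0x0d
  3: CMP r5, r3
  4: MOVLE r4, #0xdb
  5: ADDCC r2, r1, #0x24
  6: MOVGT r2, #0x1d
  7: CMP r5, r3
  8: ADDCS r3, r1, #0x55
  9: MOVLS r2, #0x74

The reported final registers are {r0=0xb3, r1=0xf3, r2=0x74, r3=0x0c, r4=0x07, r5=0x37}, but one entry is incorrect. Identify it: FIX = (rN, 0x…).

[0] flags=0011 → (cmp)
[1] flags=0011 NE?T → r5=0x37
[2] flags=0011 GE?F → skip
[3] flags=1001 → (cmp)
[4] flags=1001 LE?F → skip
[5] flags=1001 CC?T → r2=0x17
[6] flags=1001 GT?T → r2=0x1d
[7] flags=1001 → (cmp)
[8] flags=1001 CS?F → skip
[9] flags=1001 LS?T → r2=0x74

FIX = (r3, 0x9e)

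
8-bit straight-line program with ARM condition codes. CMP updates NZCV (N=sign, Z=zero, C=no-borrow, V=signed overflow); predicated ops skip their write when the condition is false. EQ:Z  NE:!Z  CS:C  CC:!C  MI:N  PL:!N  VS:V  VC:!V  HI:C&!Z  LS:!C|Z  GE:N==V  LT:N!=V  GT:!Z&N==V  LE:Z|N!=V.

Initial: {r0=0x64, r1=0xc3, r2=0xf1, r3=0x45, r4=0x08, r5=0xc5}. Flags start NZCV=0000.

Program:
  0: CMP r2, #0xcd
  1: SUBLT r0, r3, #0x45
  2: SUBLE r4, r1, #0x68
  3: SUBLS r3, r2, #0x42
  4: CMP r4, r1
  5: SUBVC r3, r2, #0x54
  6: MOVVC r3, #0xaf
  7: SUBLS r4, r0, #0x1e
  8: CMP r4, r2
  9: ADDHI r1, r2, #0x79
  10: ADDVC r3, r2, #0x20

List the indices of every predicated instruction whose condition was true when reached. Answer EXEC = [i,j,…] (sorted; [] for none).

[0] flags=0010 → (cmp)
[1] flags=0010 LT?F → skip
[2] flags=0010 LE?F → skip
[3] flags=0010 LS?F → skip
[4] flags=0000 → (cmp)
[5] flags=0000 VC?T → r3=0x9d
[6] flags=0000 VC?T → r3=0xaf
[7] flags=0000 LS?T → r4=0x46
[8] flags=0000 → (cmp)
[9] flags=0000 HI?F → skip
[10] flags=0000 VC?T → r3=0x11

EXEC = [5,6,7,10]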